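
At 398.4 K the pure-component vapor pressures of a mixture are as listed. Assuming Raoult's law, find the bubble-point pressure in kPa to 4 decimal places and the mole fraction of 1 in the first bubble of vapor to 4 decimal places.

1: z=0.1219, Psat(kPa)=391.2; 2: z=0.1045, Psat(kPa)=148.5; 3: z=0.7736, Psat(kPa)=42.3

Pbub = 95.9288 kPa, y_1 = 0.4971

At the bubble point ψ → 0, so ΣzᵢKᵢ = 1 with Kᵢ = Pᵢˢᵃᵗ/P ⇒ P = ΣzᵢPᵢˢᵃᵗ.
P = 0.1219·391.2 + 0.1045·148.5 + 0.7736·42.3 = 95.9288 kPa
yᵢ = zᵢPᵢˢᵃᵗ/P ⇒ y_1 = 0.1219·391.2/95.9288 = 0.4971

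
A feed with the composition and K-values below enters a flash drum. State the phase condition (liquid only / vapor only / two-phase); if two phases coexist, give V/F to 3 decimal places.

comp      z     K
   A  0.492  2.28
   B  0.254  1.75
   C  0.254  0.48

ΣzᵢKᵢ = 1.688; Σzᵢ/Kᵢ = 0.890.
Since Σzᵢ/Kᵢ < 1 the mixture is above its dew point — single vapor phase.

vapor only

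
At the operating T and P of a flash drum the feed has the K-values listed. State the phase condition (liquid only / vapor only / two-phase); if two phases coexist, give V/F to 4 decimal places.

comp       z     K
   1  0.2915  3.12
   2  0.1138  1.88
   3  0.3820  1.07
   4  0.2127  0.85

vapor only

ΣzᵢKᵢ = 1.7130; Σzᵢ/Kᵢ = 0.7612.
Since Σzᵢ/Kᵢ < 1 the mixture is above its dew point — single vapor phase.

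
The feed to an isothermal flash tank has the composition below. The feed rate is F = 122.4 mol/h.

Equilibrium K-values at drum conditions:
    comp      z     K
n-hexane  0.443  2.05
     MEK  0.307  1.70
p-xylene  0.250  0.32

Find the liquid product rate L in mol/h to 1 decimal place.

L = 21.7 mol/h

Material balance + equilibrium reduce to Σ zᵢ(Kᵢ−1)/(1+ψ(Kᵢ−1)) = 0.
Feasibility: ΣzᵢKᵢ = 1.510, Σzᵢ/Kᵢ = 1.178 — both > 1, two phases present.
Newton–Raphson from ψ = 0.5:
  ψ = 0.500: g = 0.2066, g' = -0.558 → ψ = 0.870
  ψ = 0.870: g = -0.0399, g' = -0.885 → ψ = 0.825
  ψ = 0.825: g = -0.0020, g' = -0.801 → ψ = 0.823
Converged at ψ = 0.823.
Then V = ψ·F = 0.8228·122.4 = 100.7 mol/h and L = F − V = 21.7 mol/h.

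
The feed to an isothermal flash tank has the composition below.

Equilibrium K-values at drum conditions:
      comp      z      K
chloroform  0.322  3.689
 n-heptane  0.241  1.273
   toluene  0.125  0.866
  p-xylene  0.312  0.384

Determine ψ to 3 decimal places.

ψ = 0.699

Let ψ = V/F and solve Σ zᵢ(Kᵢ−1)/(1+ψ(Kᵢ−1)) = 0.
g(0) = ΣzᵢKᵢ − 1 = 0.723 and g(1) = 1 − Σzᵢ/Kᵢ = -0.233, so a root lies in (0, 1).
Newton iteration, ψ⁰ = 0.5:
  ψ = 0.500: g = 0.1315, g' = -0.687 → ψ = 0.691
  ψ = 0.691: g = 0.0050, g' = -0.659 → ψ = 0.699
Converged at ψ = 0.699.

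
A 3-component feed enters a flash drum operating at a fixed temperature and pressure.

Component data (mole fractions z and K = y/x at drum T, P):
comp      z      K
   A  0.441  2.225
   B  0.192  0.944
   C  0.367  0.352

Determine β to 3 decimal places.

Let β = V/F and solve Σ zᵢ(Kᵢ−1)/(1+β(Kᵢ−1)) = 0.
Check two-phase: ΣzᵢKᵢ = 1.292 > 1 and Σzᵢ/Kᵢ = 1.444 > 1, so g(0) = 0.292 > 0 and g(1) = -0.444 < 0.
Iterate (Newton) starting at β = 0.6:
  β = 0.600: g = -0.0889, g' = -0.633 → β = 0.460
  β = 0.460: g = -0.0041, g' = -0.584 → β = 0.453
Converged at β = 0.453.

β = 0.453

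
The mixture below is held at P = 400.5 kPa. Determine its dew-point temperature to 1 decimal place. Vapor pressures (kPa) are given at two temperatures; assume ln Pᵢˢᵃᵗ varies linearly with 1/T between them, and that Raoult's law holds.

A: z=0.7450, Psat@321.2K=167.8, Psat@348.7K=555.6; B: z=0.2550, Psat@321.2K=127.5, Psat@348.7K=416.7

T = 342.7 K

Dew-point temperature: Σzᵢ·P/Pᵢˢᵃᵗ(T) = 1. Interpolate ln Pᵢˢᵃᵗ = aᵢ + bᵢ/T.
  T = 321.2 K: ΣzᵢP/Pᵢˢᵃᵗ = 2.5791
  T = 348.7 K: ΣzᵢP/Pᵢˢᵃᵗ = 0.7821
  T = 334.9 K: ΣzᵢP/Pᵢˢᵃᵗ = 1.3889
  T = 341.8 K: ΣzᵢP/Pᵢˢᵃᵗ = 1.0362
  T = 345.2 K: ΣzᵢP/Pᵢˢᵃᵗ = 0.9008
  T = 343.5 K: ΣzᵢP/Pᵢˢᵃᵗ = 0.9658
Interpolating between 341.8 K and 343.5 K gives T ≈ 342.7 K.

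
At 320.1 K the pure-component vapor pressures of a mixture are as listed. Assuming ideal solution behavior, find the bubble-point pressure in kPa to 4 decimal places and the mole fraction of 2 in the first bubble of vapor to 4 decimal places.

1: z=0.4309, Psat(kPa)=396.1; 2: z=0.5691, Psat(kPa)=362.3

At the bubble point ψ → 0, so ΣzᵢKᵢ = 1 with Kᵢ = Pᵢˢᵃᵗ/P ⇒ P = ΣzᵢPᵢˢᵃᵗ.
P = 0.4309·396.1 + 0.5691·362.3 = 376.8644 kPa
yᵢ = zᵢPᵢˢᵃᵗ/P ⇒ y_2 = 0.5691·362.3/376.8644 = 0.5471

Pbub = 376.8644 kPa, y_2 = 0.5471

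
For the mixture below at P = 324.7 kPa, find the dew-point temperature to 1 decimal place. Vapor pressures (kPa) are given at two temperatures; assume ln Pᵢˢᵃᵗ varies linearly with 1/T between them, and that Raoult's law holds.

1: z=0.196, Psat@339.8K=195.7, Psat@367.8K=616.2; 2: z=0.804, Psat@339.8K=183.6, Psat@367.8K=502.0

T = 354.4 K

Dew-point temperature: Σzᵢ·P/Pᵢˢᵃᵗ(T) = 1. Interpolate ln Pᵢˢᵃᵗ = aᵢ + bᵢ/T.
  T = 339.8 K: ΣzᵢP/Pᵢˢᵃᵗ = 1.7471
  T = 367.8 K: ΣzᵢP/Pᵢˢᵃᵗ = 0.6233
  T = 353.8 K: ΣzᵢP/Pᵢˢᵃᵗ = 1.0221
  T = 360.8 K: ΣzᵢP/Pᵢˢᵃᵗ = 0.7943
  T = 357.3 K: ΣzᵢP/Pᵢˢᵃᵗ = 0.8999
  T = 355.6 K: ΣzᵢP/Pᵢˢᵃᵗ = 0.9570
Interpolating between 353.8 K and 355.6 K gives T ≈ 354.4 K.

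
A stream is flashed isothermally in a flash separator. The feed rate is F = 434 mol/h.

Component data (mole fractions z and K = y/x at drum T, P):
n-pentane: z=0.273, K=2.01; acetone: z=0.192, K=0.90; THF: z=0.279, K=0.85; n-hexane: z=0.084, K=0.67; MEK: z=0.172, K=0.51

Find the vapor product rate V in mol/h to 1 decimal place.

V = 164.3 mol/h

Material balance + equilibrium reduce to Σ zᵢ(Kᵢ−1)/(1+V/F(Kᵢ−1)) = 0.
Check two-phase: ΣzᵢKᵢ = 1.103 > 1 and Σzᵢ/Kᵢ = 1.140 > 1, so g(0) = 0.103 > 0 and g(1) = -0.140 < 0.
Iterate (Newton) starting at V/F = 0.57:
  V/F = 0.570: g = -0.0422, g' = -0.215 → V/F = 0.374
  V/F = 0.374: g = 0.0011, g' = -0.230 → V/F = 0.379
Converged at V/F = 0.379.
Then V = V/F·F = 0.3785·434 = 164.3 mol/h and L = F − V = 269.7 mol/h.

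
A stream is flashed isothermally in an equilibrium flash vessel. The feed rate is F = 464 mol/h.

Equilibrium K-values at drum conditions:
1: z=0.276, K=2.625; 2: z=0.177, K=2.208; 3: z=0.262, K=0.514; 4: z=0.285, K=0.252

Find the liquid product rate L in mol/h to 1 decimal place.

L = 305.1 mol/h

Material balance + equilibrium reduce to Σ zᵢ(Kᵢ−1)/(1+ψ(Kᵢ−1)) = 0.
g(0) = ΣzᵢKᵢ − 1 = 0.322 and g(1) = 1 − Σzᵢ/Kᵢ = -0.826, so a root lies in (0, 1).
Newton iteration, ψ⁰ = 0.5:
  ψ = 0.500: g = -0.1280, g' = -0.837 → ψ = 0.347
  ψ = 0.347: g = -0.0037, g' = -0.807 → ψ = 0.343
Converged at ψ = 0.343.
Then V = ψ·F = 0.3425·464 = 158.9 mol/h and L = F − V = 305.1 mol/h.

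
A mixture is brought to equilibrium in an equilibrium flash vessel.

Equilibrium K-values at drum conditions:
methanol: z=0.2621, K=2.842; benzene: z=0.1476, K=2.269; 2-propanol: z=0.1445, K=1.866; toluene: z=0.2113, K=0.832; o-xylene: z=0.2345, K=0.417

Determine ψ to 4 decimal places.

ψ = 0.9172

Material balance + equilibrium reduce to Σ zᵢ(Kᵢ−1)/(1+ψ(Kᵢ−1)) = 0.
Check two-phase: ΣzᵢKᵢ = 1.6230 > 1 and Σzᵢ/Kᵢ = 1.0510 > 1, so g(0) = 0.6230 > 0 and g(1) = -0.0510 < 0.
Newton iteration, ψ⁰ = 0.44:
  ψ = 0.4400: g = 0.25525, g' = -0.5771 → ψ = 0.8823
  ψ = 0.8823: g = 0.02003, g' = -0.5629 → ψ = 0.9178
  ψ = 0.9178: g = -0.00037, g' = -0.5843 → ψ = 0.9172
Converged at ψ = 0.9172.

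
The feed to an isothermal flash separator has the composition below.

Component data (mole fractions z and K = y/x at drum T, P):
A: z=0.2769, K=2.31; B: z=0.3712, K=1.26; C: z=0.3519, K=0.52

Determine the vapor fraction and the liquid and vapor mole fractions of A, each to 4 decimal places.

Let ψ = V/F and solve Σ zᵢ(Kᵢ−1)/(1+ψ(Kᵢ−1)) = 0.
g(0) = ΣzᵢKᵢ − 1 = 0.2903 and g(1) = 1 − Σzᵢ/Kᵢ = -0.0912, so a root lies in (0, 1).
Newton iteration, ψ⁰ = 0.5:
  ψ = 0.5000: g = 0.08233, g' = -0.3335 → ψ = 0.7469
  ψ = 0.7469: g = 0.00086, g' = -0.3360 → ψ = 0.7494
Converged at ψ = 0.7494.
Compositions from xᵢ = zᵢ/(1+ψ(Kᵢ−1)), yᵢ = Kᵢxᵢ:
  A: x = 0.1397, y = 0.3228
  B: x = 0.3107, y = 0.3914
  C: x = 0.5496, y = 0.2858

ψ = 0.7494, x_A = 0.1397, y_A = 0.3228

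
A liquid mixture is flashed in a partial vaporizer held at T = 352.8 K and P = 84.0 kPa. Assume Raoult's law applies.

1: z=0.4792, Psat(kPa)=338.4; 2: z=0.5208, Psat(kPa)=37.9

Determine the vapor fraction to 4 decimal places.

Raoult's law: Kᵢ = Pᵢˢᵃᵗ/P = Pᵢˢᵃᵗ/84.0.
  K_1 = 338.4/84.0 = 4.028571, K_2 = 37.9/84.0 = 0.451190
Material balance + equilibrium reduce to Σ zᵢ(Kᵢ−1)/(1+ψ(Kᵢ−1)) = 0.
Feasibility: ΣzᵢKᵢ = 2.1655, Σzᵢ/Kᵢ = 1.2732 — both > 1, two phases present.
Iterate (Newton) starting at ψ = 0.39:
  ψ = 0.3900: g = 0.30173, g' = -1.1778 → ψ = 0.6462
  ψ = 0.6462: g = 0.04793, g' = -0.8793 → ψ = 0.7007
  ψ = 0.7007: g = 0.00045, g' = -0.8650 → ψ = 0.7012
Converged at ψ = 0.7012.

ψ = 0.7012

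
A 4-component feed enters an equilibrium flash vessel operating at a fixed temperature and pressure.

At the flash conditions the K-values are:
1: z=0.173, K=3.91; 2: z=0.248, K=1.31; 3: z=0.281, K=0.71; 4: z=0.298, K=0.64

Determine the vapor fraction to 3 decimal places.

ψ = 0.642

Material balance + equilibrium reduce to Σ zᵢ(Kᵢ−1)/(1+ψ(Kᵢ−1)) = 0.
g(0) = ΣzᵢKᵢ − 1 = 0.392 and g(1) = 1 − Σzᵢ/Kᵢ = -0.095, so a root lies in (0, 1).
Newton iteration, ψ⁰ = 0.5:
  ψ = 0.500: g = 0.0455, g' = -0.351 → ψ = 0.630
  ψ = 0.630: g = 0.0036, g' = -0.299 → ψ = 0.642
Converged at ψ = 0.642.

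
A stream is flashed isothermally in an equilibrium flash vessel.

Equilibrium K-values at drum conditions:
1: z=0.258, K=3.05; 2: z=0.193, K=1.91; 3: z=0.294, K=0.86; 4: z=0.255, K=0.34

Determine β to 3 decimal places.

Iterate (Newton) starting at β = 0.53:
  β = 0.530: g = 0.0687, g' = -0.591 → β = 0.646
  β = 0.646: g = -0.0006, g' = -0.609 → β = 0.645
Converged at β = 0.645.

β = 0.645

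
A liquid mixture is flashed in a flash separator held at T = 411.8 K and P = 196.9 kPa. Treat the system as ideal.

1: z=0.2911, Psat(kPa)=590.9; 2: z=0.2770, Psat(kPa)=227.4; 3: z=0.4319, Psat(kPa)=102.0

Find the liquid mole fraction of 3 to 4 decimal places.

Raoult's law: Kᵢ = Pᵢˢᵃᵗ/P = Pᵢˢᵃᵗ/196.9.
  K_1 = 590.9/196.9 = 3.001016, K_2 = 227.4/196.9 = 1.154901, K_3 = 102.0/196.9 = 0.518029
Material balance + equilibrium reduce to Σ zᵢ(Kᵢ−1)/(1+ψ(Kᵢ−1)) = 0.
g(0) = ΣzᵢKᵢ − 1 = 0.4172 and g(1) = 1 − Σzᵢ/Kᵢ = -0.1706, so a root lies in (0, 1).
Newton iteration, ψ⁰ = 0.54:
  ψ = 0.5400: g = 0.03817, g' = -0.4583 → ψ = 0.6233
  ψ = 0.6233: g = 0.00079, g' = -0.4413 → ψ = 0.6251
Converged at ψ = 0.6251.
Compositions from xᵢ = zᵢ/(1+ψ(Kᵢ−1)), yᵢ = Kᵢxᵢ:
  1: x = 0.1293, y = 0.3881
  2: x = 0.2525, y = 0.2917
  3: x = 0.6181, y = 0.3202

x_3 = 0.6181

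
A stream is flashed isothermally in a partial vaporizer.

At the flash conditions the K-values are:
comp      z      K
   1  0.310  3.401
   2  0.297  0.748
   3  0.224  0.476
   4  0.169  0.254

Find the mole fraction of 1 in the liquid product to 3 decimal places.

x_1 = 0.166

Newton iteration, ψ⁰ = 0.5:
  ψ = 0.500: g = -0.1075, g' = -0.746 → ψ = 0.356
  ψ = 0.356: g = 0.0032, g' = -0.810 → ψ = 0.360
Converged at ψ = 0.360.
Compositions from xᵢ = zᵢ/(1+ψ(Kᵢ−1)), yᵢ = Kᵢxᵢ:
  1: x = 0.166, y = 0.566
  2: x = 0.327, y = 0.244
  3: x = 0.276, y = 0.131
  4: x = 0.231, y = 0.059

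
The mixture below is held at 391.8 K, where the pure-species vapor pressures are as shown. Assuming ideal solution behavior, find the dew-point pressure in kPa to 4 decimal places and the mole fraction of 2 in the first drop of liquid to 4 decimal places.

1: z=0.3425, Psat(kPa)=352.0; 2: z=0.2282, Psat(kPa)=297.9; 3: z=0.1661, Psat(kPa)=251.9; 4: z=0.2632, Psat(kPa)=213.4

At the dew point ψ → 1, so Σzᵢ/Kᵢ = 1 with Kᵢ = Pᵢˢᵃᵗ/P ⇒ 1/P = Σzᵢ/Pᵢˢᵃᵗ.
1/P = 0.3425/352.0 + 0.2282/297.9 + 0.1661/251.9 + 0.2632/213.4 = 0.0036318 ⇒ P = 275.3461 kPa
xᵢ = zᵢP/Pᵢˢᵃᵗ ⇒ x_2 = 0.2282·275.3461/297.9 = 0.2109

Pdew = 275.3461 kPa, x_2 = 0.2109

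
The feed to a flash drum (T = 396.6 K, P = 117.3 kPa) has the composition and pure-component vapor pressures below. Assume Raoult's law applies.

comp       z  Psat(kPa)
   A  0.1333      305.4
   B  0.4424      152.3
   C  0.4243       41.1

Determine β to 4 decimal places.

Raoult's law: Kᵢ = Pᵢˢᵃᵗ/P = Pᵢˢᵃᵗ/117.3.
  K_A = 305.4/117.3 = 2.603581, K_B = 152.3/117.3 = 1.298380, K_C = 41.1/117.3 = 0.350384
Let β = V/F and solve Σ zᵢ(Kᵢ−1)/(1+β(Kᵢ−1)) = 0.
g(0) = ΣzᵢKᵢ − 1 = 0.0701 and g(1) = 1 − Σzᵢ/Kᵢ = -0.6029, so a root lies in (0, 1).
Newton–Raphson from β = 0.4:
  β = 0.4000: g = -0.12424, g' = -0.4855 → β = 0.1441
  β = 0.1441: g = -0.00390, g' = -0.4803 → β = 0.1360
Converged at β = 0.1360.

β = 0.1360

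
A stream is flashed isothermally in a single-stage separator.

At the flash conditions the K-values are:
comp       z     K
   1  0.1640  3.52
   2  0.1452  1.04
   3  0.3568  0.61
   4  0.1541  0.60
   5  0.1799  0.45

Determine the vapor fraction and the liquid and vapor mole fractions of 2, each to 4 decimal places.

ψ = 0.1285, x_2 = 0.1445, y_2 = 0.1502

Material balance + equilibrium reduce to Σ zᵢ(Kᵢ−1)/(1+ψ(Kᵢ−1)) = 0.
g(0) = ΣzᵢKᵢ − 1 = 0.1194 and g(1) = 1 − Σzᵢ/Kᵢ = -0.4277, so a root lies in (0, 1).
Iterate (Newton) starting at ψ = 0.36:
  ψ = 0.3600: g = -0.13484, g' = -0.4782 → ψ = 0.0780
  ψ = 0.0780: g = 0.04061, g' = -0.8709 → ψ = 0.1247
  ψ = 0.1247: g = 0.00288, g' = -0.7532 → ψ = 0.1285
Converged at ψ = 0.1285.
Compositions from xᵢ = zᵢ/(1+ψ(Kᵢ−1)), yᵢ = Kᵢxᵢ:
  1: x = 0.1239, y = 0.4360
  2: x = 0.1445, y = 0.1502
  3: x = 0.3756, y = 0.2291
  4: x = 0.1625, y = 0.0975
  5: x = 0.1936, y = 0.0871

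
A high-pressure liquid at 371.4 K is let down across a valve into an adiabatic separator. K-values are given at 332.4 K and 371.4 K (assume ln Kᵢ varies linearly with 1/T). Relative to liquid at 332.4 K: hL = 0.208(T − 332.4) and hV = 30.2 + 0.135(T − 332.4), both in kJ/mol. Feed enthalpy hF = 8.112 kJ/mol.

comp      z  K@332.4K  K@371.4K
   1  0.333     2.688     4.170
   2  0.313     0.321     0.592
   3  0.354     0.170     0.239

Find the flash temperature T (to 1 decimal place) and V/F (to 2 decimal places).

T = 347.4 K, V/F = 0.17

Adiabatic flash: solve Rachford–Rice at each trial T, then check hF = ψ·hV(T) + (1−ψ)·hL(T).
  T = 332.4 K: K = (2.688, 0.321, 0.170), RR gives ψ = 0.043, H_out = 1.310 kJ/mol
  T = 371.4 K: K = (4.170, 0.592, 0.239), RR gives ψ = 0.337, H_out = 17.330 kJ/mol
  T = 351.9 K: K = (3.389, 0.443, 0.203), RR gives ψ = 0.205, H_out = 9.963 kJ/mol
  T = 342.1 K: K = (3.026, 0.379, 0.186), RR gives ψ = 0.130, H_out = 5.862 kJ/mol
  T = 347.0 K: K = (3.205, 0.410, 0.195), RR gives ψ = 0.169, H_out = 7.960 kJ/mol
  T = 349.4 K: K = (3.295, 0.426, 0.199), RR gives ψ = 0.187, H_out = 8.952 kJ/mol
Linear interpolation between T = 347.0 (H_out = 7.960) and T = 349.4 (H_out = 8.952) on hF = 8.112 gives T ≈ 347.4 K, at which ψ = 0.17.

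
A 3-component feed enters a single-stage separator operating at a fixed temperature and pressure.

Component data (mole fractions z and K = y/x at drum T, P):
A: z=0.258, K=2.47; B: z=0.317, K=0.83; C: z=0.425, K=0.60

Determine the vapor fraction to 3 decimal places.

Rachford–Rice: g(ψ) = Σ zᵢ(Kᵢ−1)/(1+ψ(Kᵢ−1)) = 0.
Feasibility: ΣzᵢKᵢ = 1.155, Σzᵢ/Kᵢ = 1.195 — both > 1, two phases present.
Iterate (Newton) starting at ψ = 0.31:
  ψ = 0.310: g = 0.0096, g' = -0.362 → ψ = 0.336
  ψ = 0.336: g = 0.0002, g' = -0.351 → ψ = 0.337
Converged at ψ = 0.337.

ψ = 0.337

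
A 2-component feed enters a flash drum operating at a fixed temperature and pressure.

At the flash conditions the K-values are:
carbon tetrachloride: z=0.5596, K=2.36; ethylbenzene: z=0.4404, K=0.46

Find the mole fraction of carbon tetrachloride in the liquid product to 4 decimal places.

x_carbon tetrachloride = 0.2842

Binary case is linear: z₁(K₁−1)(1+V/F(K₂−1)) + z₂(K₂−1)(1+V/F(K₁−1)) = 0
⇒ V/F = [z₁(K₁−1)+z₂(K₂−1)] / [−(K₁−1)(K₂−1)] = 0.52324/0.73440 = 0.7125
Compositions from xᵢ = zᵢ/(1+V/F(Kᵢ−1)), yᵢ = Kᵢxᵢ:
  carbon tetrachloride: x = 0.2842, y = 0.6707
  ethylbenzene: x = 0.7158, y = 0.3293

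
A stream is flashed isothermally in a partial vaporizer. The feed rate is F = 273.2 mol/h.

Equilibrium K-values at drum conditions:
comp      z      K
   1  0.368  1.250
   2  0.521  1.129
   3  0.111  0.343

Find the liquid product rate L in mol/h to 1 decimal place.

L = 75.0 mol/h

Newton–Raphson from β = 0.5:
  β = 0.500: g = 0.0363, g' = -0.132 → β = 0.775
  β = 0.775: g = -0.0104, g' = -0.222 → β = 0.728
  β = 0.728: g = -0.0005, g' = -0.200 → β = 0.725
Converged at β = 0.725.
Then V = β·F = 0.7254·273.2 = 198.2 mol/h and L = F − V = 75.0 mol/h.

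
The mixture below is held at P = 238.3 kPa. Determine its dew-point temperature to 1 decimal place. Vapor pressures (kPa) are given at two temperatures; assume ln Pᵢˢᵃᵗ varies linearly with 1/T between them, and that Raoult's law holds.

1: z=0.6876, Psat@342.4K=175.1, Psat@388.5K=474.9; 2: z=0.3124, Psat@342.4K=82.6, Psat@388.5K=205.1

T = 370.4 K

Dew-point temperature: Σzᵢ·P/Pᵢˢᵃᵗ(T) = 1. Interpolate ln Pᵢˢᵃᵗ = aᵢ + bᵢ/T.
  T = 342.4 K: ΣzᵢP/Pᵢˢᵃᵗ = 1.8371
  T = 388.5 K: ΣzᵢP/Pᵢˢᵃᵗ = 0.7080
  T = 365.4 K: ΣzᵢP/Pᵢˢᵃᵗ = 1.1075
  T = 376.9 K: ΣzᵢP/Pᵢˢᵃᵗ = 0.8803
  T = 371.1 K: ΣzᵢP/Pᵢˢᵃᵗ = 0.9866
  T = 368.2 K: ΣzᵢP/Pᵢˢᵃᵗ = 1.0459
Interpolating between 368.2 K and 371.1 K gives T ≈ 370.4 K.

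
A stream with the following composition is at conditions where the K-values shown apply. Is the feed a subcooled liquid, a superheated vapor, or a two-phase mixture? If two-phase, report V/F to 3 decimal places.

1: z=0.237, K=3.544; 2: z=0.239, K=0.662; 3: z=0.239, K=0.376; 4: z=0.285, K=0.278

ΣzᵢKᵢ = 1.167; Σzᵢ/Kᵢ = 2.089.
Both exceed 1, so a two-phase solution exists.
Iterate (Newton) starting at ψ = 0.5:
  ψ = 0.500: g = -0.3706, g' = -0.897 → ψ = 0.087
  ψ = 0.087: g = 0.0333, g' = -1.331 → ψ = 0.112
  ψ = 0.112: g = 0.0011, g' = -1.242 → ψ = 0.113
Converged at ψ = 0.113.

two-phase, V/F = 0.113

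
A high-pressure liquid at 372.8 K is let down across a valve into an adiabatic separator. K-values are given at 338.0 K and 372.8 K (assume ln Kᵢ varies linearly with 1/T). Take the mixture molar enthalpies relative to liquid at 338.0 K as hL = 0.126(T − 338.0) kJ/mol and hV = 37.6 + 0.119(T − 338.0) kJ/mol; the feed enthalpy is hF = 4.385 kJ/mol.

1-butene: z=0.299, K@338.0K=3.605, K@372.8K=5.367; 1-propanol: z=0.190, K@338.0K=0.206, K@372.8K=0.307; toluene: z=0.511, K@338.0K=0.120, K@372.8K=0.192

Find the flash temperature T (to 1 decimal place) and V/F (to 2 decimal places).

T = 342.3 K, V/F = 0.10

Adiabatic flash: solve Rachford–Rice at each trial T, then check hF = ψ·hV(T) + (1−ψ)·hL(T).
  T = 338.0 K: K = (3.605, 0.206, 0.120), RR gives ψ = 0.080, H_out = 3.003 kJ/mol
  T = 372.8 K: K = (5.367, 0.307, 0.192), RR gives ψ = 0.224, H_out = 12.754 kJ/mol
  T = 355.4 K: K = (4.442, 0.254, 0.154), RR gives ψ = 0.161, H_out = 8.231 kJ/mol
  T = 346.7 K: K = (4.012, 0.229, 0.136), RR gives ψ = 0.124, H_out = 5.740 kJ/mol
  T = 342.4 K: K = (3.808, 0.218, 0.128), RR gives ψ = 0.103, H_out = 4.424 kJ/mol
  T = 340.2 K: K = (3.706, 0.212, 0.124), RR gives ψ = 0.092, H_out = 3.724 kJ/mol
Linear interpolation between T = 340.2 (H_out = 3.724) and T = 342.4 (H_out = 4.424) on hF = 4.385 gives T ≈ 342.3 K, at which ψ = 0.10.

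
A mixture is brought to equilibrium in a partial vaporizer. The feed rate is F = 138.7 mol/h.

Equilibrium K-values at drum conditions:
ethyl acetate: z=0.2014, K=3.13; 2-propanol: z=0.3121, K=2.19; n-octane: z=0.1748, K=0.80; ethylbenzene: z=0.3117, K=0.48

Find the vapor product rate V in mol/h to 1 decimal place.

V = 119.2 mol/h

Newton iteration, V/F⁰ = 0.5:
  V/F = 0.5000: g = 0.18271, g' = -0.5506 → V/F = 0.8319
  V/F = 0.8319: g = 0.01381, g' = -0.5024 → V/F = 0.8594
  V/F = 0.8594: g = -0.00007, g' = -0.5078 → V/F = 0.8592
Converged at V/F = 0.8592.
Then V = V/F·F = 0.8592·138.7 = 119.2 mol/h and L = F − V = 19.5 mol/h.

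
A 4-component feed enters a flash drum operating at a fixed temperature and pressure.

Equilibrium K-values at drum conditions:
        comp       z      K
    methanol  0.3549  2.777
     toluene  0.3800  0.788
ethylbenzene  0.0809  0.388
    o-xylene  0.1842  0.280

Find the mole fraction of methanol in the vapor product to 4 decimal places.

y_methanol = 0.5503

Newton–Raphson from V/F = 0.5:
  V/F = 0.5000: g = -0.03473, g' = -0.6316 → V/F = 0.4450
Converged at V/F = 0.4450.
Compositions from xᵢ = zᵢ/(1+V/F(Kᵢ−1)), yᵢ = Kᵢxᵢ:
  methanol: x = 0.1982, y = 0.5503
  toluene: x = 0.4196, y = 0.3306
  ethylbenzene: x = 0.1112, y = 0.0431
  o-xylene: x = 0.2711, y = 0.0759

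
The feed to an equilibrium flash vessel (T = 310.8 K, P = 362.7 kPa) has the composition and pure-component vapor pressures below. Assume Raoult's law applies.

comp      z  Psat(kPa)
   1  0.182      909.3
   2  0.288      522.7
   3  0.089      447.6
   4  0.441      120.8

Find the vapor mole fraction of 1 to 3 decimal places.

Raoult's law: Kᵢ = Pᵢˢᵃᵗ/P = Pᵢˢᵃᵗ/362.7.
  K_1 = 909.3/362.7 = 2.50703, K_2 = 522.7/362.7 = 1.44114, K_3 = 447.6/362.7 = 1.23408, K_4 = 120.8/362.7 = 0.33306
Newton iteration, V/F⁰ = 0.5:
  V/F = 0.500: g = -0.1621, g' = -0.618 → V/F = 0.237
  V/F = 0.237: g = -0.0127, g' = -0.551 → V/F = 0.214
Converged at V/F = 0.214.
Compositions from xᵢ = zᵢ/(1+V/F(Kᵢ−1)), yᵢ = Kᵢxᵢ:
  1: x = 0.138, y = 0.345
  2: x = 0.263, y = 0.379
  3: x = 0.085, y = 0.105
  4: x = 0.515, y = 0.171

y_1 = 0.345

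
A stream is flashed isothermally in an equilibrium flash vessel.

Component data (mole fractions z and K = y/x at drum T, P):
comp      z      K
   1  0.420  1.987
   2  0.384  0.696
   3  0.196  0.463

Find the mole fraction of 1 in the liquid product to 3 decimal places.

x_1 = 0.283

Let ψ = V/F and solve Σ zᵢ(Kᵢ−1)/(1+ψ(Kᵢ−1)) = 0.
Check two-phase: ΣzᵢKᵢ = 1.193 > 1 and Σzᵢ/Kᵢ = 1.186 > 1, so g(0) = 0.193 > 0 and g(1) = -0.186 < 0.
Newton iteration, ψ⁰ = 0.37:
  ψ = 0.370: g = 0.0408, g' = -0.353 → ψ = 0.486
  ψ = 0.486: g = 0.0009, g' = -0.339 → ψ = 0.488
Converged at ψ = 0.488.
Compositions from xᵢ = zᵢ/(1+ψ(Kᵢ−1)), yᵢ = Kᵢxᵢ:
  1: x = 0.283, y = 0.563
  2: x = 0.451, y = 0.314
  3: x = 0.266, y = 0.123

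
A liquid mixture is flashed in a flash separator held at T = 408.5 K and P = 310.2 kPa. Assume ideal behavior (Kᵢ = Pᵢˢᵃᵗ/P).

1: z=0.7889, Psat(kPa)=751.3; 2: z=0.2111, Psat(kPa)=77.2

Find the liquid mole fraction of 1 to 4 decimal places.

x_1 = 0.3456

Raoult's law: Kᵢ = Pᵢˢᵃᵗ/P = Pᵢˢᵃᵗ/310.2.
  K_1 = 751.3/310.2 = 2.421986, K_2 = 77.2/310.2 = 0.248872
Iterate (Newton) starting at ψ = 0.65:
  ψ = 0.6500: g = 0.27314, g' = -0.8855 → ψ = 0.9584
  ψ = 0.9584: g = -0.09135, g' = -1.8039 → ψ = 0.9078
  ψ = 0.9078: g = -0.00874, g' = -1.4808 → ψ = 0.9019
  ψ = 0.9019: g = -0.00009, g' = -1.4509 → ψ = 0.9018
Converged at ψ = 0.9018.
Compositions from xᵢ = zᵢ/(1+ψ(Kᵢ−1)), yᵢ = Kᵢxᵢ:
  1: x = 0.3456, y = 0.8371
  2: x = 0.6544, y = 0.1629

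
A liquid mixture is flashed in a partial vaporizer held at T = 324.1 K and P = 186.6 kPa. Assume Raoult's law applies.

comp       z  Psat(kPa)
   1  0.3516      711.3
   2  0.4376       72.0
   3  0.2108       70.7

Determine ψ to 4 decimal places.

ψ = 0.3398

Raoult's law: Kᵢ = Pᵢˢᵃᵗ/P = Pᵢˢᵃᵗ/186.6.
  K_1 = 711.3/186.6 = 3.811897, K_2 = 72.0/186.6 = 0.385852, K_3 = 70.7/186.6 = 0.378885
Rachford–Rice: g(ψ) = Σ zᵢ(Kᵢ−1)/(1+ψ(Kᵢ−1)) = 0.
g(0) = ΣzᵢKᵢ − 1 = 0.5890 and g(1) = 1 − Σzᵢ/Kᵢ = -0.7827, so a root lies in (0, 1).
Newton–Raphson from ψ = 0.5:
  ψ = 0.5000: g = -0.16683, g' = -0.9951 → ψ = 0.3323
  ψ = 0.3323: g = 0.00840, g' = -1.1325 → ψ = 0.3398
Converged at ψ = 0.3398.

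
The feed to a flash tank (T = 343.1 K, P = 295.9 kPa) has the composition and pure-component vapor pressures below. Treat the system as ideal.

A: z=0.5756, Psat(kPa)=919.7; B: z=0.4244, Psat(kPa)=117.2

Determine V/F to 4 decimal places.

Raoult's law: Kᵢ = Pᵢˢᵃᵗ/P = Pᵢˢᵃᵗ/295.9.
  K_A = 919.7/295.9 = 3.108145, K_B = 117.2/295.9 = 0.396080
Material balance + equilibrium reduce to Σ zᵢ(Kᵢ−1)/(1+V/F(Kᵢ−1)) = 0.
Feasibility: ΣzᵢKᵢ = 1.9571, Σzᵢ/Kᵢ = 1.2567 — both > 1, two phases present.
Binary case is linear: z₁(K₁−1)(1+V/F(K₂−1)) + z₂(K₂−1)(1+V/F(K₁−1)) = 0
⇒ V/F = [z₁(K₁−1)+z₂(K₂−1)] / [−(K₁−1)(K₂−1)] = 0.95714/1.27315 = 0.7518

V/F = 0.7518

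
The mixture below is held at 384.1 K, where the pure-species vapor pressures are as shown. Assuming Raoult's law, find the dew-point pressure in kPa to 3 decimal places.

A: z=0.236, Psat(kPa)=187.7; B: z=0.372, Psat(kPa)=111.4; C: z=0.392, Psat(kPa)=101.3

At the dew point ψ → 1, so Σzᵢ/Kᵢ = 1 with Kᵢ = Pᵢˢᵃᵗ/P ⇒ 1/P = Σzᵢ/Pᵢˢᵃᵗ.
1/P = 0.236/187.7 + 0.372/111.4 + 0.392/101.3 = 0.008466 ⇒ P = 118.115 kPa

Pdew = 118.115 kPa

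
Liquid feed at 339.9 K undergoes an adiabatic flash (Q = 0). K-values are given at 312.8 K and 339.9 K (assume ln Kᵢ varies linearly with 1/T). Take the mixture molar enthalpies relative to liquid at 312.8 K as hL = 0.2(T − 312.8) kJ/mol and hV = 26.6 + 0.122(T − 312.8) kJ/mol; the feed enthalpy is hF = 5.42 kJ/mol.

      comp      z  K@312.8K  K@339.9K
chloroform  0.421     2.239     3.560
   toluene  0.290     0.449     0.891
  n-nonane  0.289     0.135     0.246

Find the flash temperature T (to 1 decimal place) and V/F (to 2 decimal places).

T = 315.7 K, V/F = 0.18

Adiabatic flash: solve Rachford–Rice at each trial T, then check hF = ψ·hV(T) + (1−ψ)·hL(T).
  T = 312.8 K: K = (2.239, 0.449, 0.135), RR gives ψ = 0.125, H_out = 3.318 kJ/mol
  T = 339.9 K: K = (3.560, 0.891, 0.246), RR gives ψ = 0.593, H_out = 19.942 kJ/mol
  T = 326.4 K: K = (2.853, 0.642, 0.185), RR gives ψ = 0.376, H_out = 12.328 kJ/mol
  T = 319.6 K: K = (2.534, 0.539, 0.158), RR gives ψ = 0.258, H_out = 8.095 kJ/mol
  T = 316.2 K: K = (2.384, 0.492, 0.146), RR gives ψ = 0.194, H_out = 5.797 kJ/mol
  T = 314.5 K: K = (2.311, 0.470, 0.141), RR gives ψ = 0.160, H_out = 4.584 kJ/mol
Linear interpolation between T = 314.5 (H_out = 4.584) and T = 316.2 (H_out = 5.797) on hF = 5.42 gives T ≈ 315.7 K, at which ψ = 0.18.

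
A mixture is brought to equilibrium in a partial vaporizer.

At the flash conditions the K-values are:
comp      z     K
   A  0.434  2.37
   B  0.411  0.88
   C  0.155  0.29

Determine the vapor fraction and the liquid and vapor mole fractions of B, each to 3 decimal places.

Newton iteration, ψ⁰ = 0.45:
  ψ = 0.450: g = 0.1540, g' = -0.487 → ψ = 0.766
  ψ = 0.766: g = -0.0055, g' = -0.577 → ψ = 0.757
  ψ = 0.757: g = -0.0000, g' = -0.568 → ψ = 0.756
Converged at ψ = 0.756.
Compositions from xᵢ = zᵢ/(1+ψ(Kᵢ−1)), yᵢ = Kᵢxᵢ:
  A: x = 0.213, y = 0.505
  B: x = 0.452, y = 0.398
  C: x = 0.335, y = 0.097

ψ = 0.756, x_B = 0.452, y_B = 0.398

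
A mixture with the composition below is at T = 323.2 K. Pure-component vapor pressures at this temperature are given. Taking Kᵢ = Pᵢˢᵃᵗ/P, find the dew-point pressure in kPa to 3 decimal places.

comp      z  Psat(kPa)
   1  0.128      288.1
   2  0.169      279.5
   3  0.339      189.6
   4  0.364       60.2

At the dew point ψ → 1, so Σzᵢ/Kᵢ = 1 with Kᵢ = Pᵢˢᵃᵗ/P ⇒ 1/P = Σzᵢ/Pᵢˢᵃᵗ.
1/P = 0.128/288.1 + 0.169/279.5 + 0.339/189.6 + 0.364/60.2 = 0.008883 ⇒ P = 112.569 kPa

Pdew = 112.569 kPa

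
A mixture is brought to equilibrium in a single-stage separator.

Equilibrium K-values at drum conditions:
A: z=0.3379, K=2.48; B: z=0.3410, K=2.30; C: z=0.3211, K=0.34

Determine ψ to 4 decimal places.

Rachford–Rice: g(ψ) = Σ zᵢ(Kᵢ−1)/(1+ψ(Kᵢ−1)) = 0.
Feasibility: ΣzᵢKᵢ = 1.7315, Σzᵢ/Kᵢ = 1.2289 — both > 1, two phases present.
Newton iteration, ψ⁰ = 0.6:
  ψ = 0.6000: g = 0.16305, g' = -0.7729 → ψ = 0.8110
  ψ = 0.8110: g = -0.01289, g' = -0.9370 → ψ = 0.7972
  ψ = 0.7972: g = -0.00013, g' = -0.9177 → ψ = 0.7971
Converged at ψ = 0.7971.

ψ = 0.7971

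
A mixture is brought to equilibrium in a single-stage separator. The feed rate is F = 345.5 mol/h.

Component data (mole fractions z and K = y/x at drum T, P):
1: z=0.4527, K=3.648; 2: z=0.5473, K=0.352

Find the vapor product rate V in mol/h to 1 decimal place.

V = 170.0 mol/h

Rachford–Rice: g(ψ) = Σ zᵢ(Kᵢ−1)/(1+ψ(Kᵢ−1)) = 0.
Check two-phase: ΣzᵢKᵢ = 1.8441 > 1 and Σzᵢ/Kᵢ = 1.6789 > 1, so g(0) = 0.8441 > 0 and g(1) = -0.6789 < 0.
Binary case is linear: z₁(K₁−1)(1+ψ(K₂−1)) + z₂(K₂−1)(1+ψ(K₁−1)) = 0
⇒ ψ = [z₁(K₁−1)+z₂(K₂−1)] / [−(K₁−1)(K₂−1)] = 0.84410/1.71590 = 0.4919
Then V = ψ·F = 0.4919·345.5 = 170.0 mol/h and L = F − V = 175.5 mol/h.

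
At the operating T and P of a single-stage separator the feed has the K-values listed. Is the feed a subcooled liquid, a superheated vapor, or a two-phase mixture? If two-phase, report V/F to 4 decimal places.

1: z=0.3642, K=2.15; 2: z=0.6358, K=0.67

two-phase, V/F = 0.5508

ΣzᵢKᵢ = 1.2090; Σzᵢ/Kᵢ = 1.1184.
Both exceed 1, so a two-phase solution exists.
Material balance + equilibrium reduce to Σ zᵢ(Kᵢ−1)/(1+ψ(Kᵢ−1)) = 0.
Newton iteration, ψ⁰ = 0.37:
  ψ = 0.3700: g = 0.05482, g' = -0.3269 → ψ = 0.5377
  ψ = 0.5377: g = 0.00372, g' = -0.2862 → ψ = 0.5507
  ψ = 0.5507: g = 0.00001, g' = -0.2840 → ψ = 0.5508
Converged at ψ = 0.5508.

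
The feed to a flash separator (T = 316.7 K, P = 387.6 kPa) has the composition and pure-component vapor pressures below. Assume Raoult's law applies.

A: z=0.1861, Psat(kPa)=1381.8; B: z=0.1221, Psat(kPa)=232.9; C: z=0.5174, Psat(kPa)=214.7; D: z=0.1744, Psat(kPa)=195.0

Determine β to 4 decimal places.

β = 0.0962

Raoult's law: Kᵢ = Pᵢˢᵃᵗ/P = Pᵢˢᵃᵗ/387.6.
  K_A = 1381.8/387.6 = 3.565015, K_B = 232.9/387.6 = 0.600877, K_C = 214.7/387.6 = 0.553922, K_D = 195.0/387.6 = 0.503096
Newton iteration, β⁰ = 0.53:
  β = 0.5300: g = -0.27940, g' = -0.5072 → β = 0.0000
  β = 0.0000: g = 0.11115, g' = -1.3899 → β = 0.0800
  β = 0.0800: g = 0.01617, g' = -1.0212 → β = 0.0958
  β = 0.0958: g = 0.00041, g' = -0.9698 → β = 0.0962
Converged at β = 0.0962.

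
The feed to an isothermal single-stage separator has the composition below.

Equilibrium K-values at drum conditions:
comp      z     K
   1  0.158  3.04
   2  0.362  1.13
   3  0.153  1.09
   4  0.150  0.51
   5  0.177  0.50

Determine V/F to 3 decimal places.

V/F = 0.505

Material balance + equilibrium reduce to Σ zᵢ(Kᵢ−1)/(1+V/F(Kᵢ−1)) = 0.
Check two-phase: ΣzᵢKᵢ = 1.221 > 1 and Σzᵢ/Kᵢ = 1.161 > 1, so g(0) = 0.221 > 0 and g(1) = -0.161 < 0.
Newton iteration, V/F⁰ = 0.5:
  V/F = 0.500: g = 0.0016, g' = -0.310 → V/F = 0.505
Converged at V/F = 0.505.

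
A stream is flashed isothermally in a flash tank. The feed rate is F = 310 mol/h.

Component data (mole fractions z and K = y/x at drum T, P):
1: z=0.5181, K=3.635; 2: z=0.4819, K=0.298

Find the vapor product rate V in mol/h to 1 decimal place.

Let ψ = V/F and solve Σ zᵢ(Kᵢ−1)/(1+ψ(Kᵢ−1)) = 0.
Check two-phase: ΣzᵢKᵢ = 2.0269 > 1 and Σzᵢ/Kᵢ = 1.7596 > 1, so g(0) = 1.0269 > 0 and g(1) = -0.7596 < 0.
Newton iteration, ψ⁰ = 0.6:
  ψ = 0.6000: g = -0.05553, g' = -1.2489 → ψ = 0.5555
  ψ = 0.5555: g = -0.00047, g' = -1.2308 → ψ = 0.5551
Converged at ψ = 0.5551.
Then V = ψ·F = 0.5551·310 = 172.1 mol/h and L = F − V = 137.9 mol/h.

V = 172.1 mol/h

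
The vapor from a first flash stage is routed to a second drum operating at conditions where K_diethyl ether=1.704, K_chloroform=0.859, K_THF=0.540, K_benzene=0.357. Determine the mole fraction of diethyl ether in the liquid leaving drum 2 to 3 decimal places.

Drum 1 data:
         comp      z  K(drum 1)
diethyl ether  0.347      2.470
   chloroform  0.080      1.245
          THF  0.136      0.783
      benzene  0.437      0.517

x_diethyl ether (drum 2) = 0.425

Drum 1:
Material balance + equilibrium reduce to Σ zᵢ(Kᵢ−1)/(1+ψ₁(Kᵢ−1)) = 0.
Check two-phase: ΣzᵢKᵢ = 1.289 > 1 and Σzᵢ/Kᵢ = 1.224 > 1, so g(0) = 0.289 > 0 and g(1) = -0.224 < 0.
Newton iteration, ψ₁⁰ = 0.48:
  ψ₁ = 0.480: g = 0.0089, g' = -0.442 → ψ₁ = 0.500
Converged at ψ₁ = 0.500.
Drum-1 compositions:
  diethyl ether: x = 0.200, y = 0.494
  chloroform: x = 0.071, y = 0.089
  THF: x = 0.153, y = 0.119
  benzene: x = 0.576, y = 0.298
Drum-2 feed = drum-1 vapor: z₂ = (0.4939, 0.0887, 0.1195, 0.2979).
Drum 2:
Let ψ₂ = V/F and solve Σ zᵢ(Kᵢ−1)/(1+ψ₂(Kᵢ−1)) = 0.
Check two-phase: ΣzᵢKᵢ = 1.089 > 1 and Σzᵢ/Kᵢ = 1.449 > 1, so g(0) = 0.089 > 0 and g(1) = -0.449 < 0.
Newton–Raphson from ψ₂ = 0.5:
  ψ₂ = 0.500: g = -0.1099, g' = -0.446 → ψ₂ = 0.254
  ψ₂ = 0.254: g = -0.0090, g' = -0.386 → ψ₂ = 0.230
Converged at ψ₂ = 0.230.
  diethyl ether: x = 0.425, y = 0.724
  chloroform: x = 0.092, y = 0.079
  THF: x = 0.134, y = 0.072
  benzene: x = 0.350, y = 0.125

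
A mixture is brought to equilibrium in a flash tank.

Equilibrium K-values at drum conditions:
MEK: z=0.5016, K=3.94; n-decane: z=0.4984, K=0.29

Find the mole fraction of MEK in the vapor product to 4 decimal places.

y_MEK = 0.7664

Let ψ = V/F and solve Σ zᵢ(Kᵢ−1)/(1+ψ(Kᵢ−1)) = 0.
Feasibility: ΣzᵢKᵢ = 2.1208, Σzᵢ/Kᵢ = 1.8459 — both > 1, two phases present.
Binary case is linear: z₁(K₁−1)(1+ψ(K₂−1)) + z₂(K₂−1)(1+ψ(K₁−1)) = 0
⇒ ψ = [z₁(K₁−1)+z₂(K₂−1)] / [−(K₁−1)(K₂−1)] = 1.12084/2.08740 = 0.5370
Compositions from xᵢ = zᵢ/(1+ψ(Kᵢ−1)), yᵢ = Kᵢxᵢ:
  MEK: x = 0.1945, y = 0.7664
  n-decane: x = 0.8055, y = 0.2336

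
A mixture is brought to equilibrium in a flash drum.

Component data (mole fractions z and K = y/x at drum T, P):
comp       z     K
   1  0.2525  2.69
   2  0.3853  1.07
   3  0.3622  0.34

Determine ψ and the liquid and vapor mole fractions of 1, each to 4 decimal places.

Material balance + equilibrium reduce to Σ zᵢ(Kᵢ−1)/(1+ψ(Kᵢ−1)) = 0.
Check two-phase: ΣzᵢKᵢ = 1.2146 > 1 and Σzᵢ/Kᵢ = 1.5193 > 1, so g(0) = 0.2146 > 0 and g(1) = -0.5193 < 0.
Iterate (Newton) starting at ψ = 0.3:
  ψ = 0.3000: g = 0.01151, g' = -0.5647 → ψ = 0.3204
  ψ = 0.3204: g = 0.00006, g' = -0.5591 → ψ = 0.3205
Converged at ψ = 0.3205.
Compositions from xᵢ = zᵢ/(1+ψ(Kᵢ−1)), yᵢ = Kᵢxᵢ:
  1: x = 0.1638, y = 0.4406
  2: x = 0.3768, y = 0.4032
  3: x = 0.4594, y = 0.1562

ψ = 0.3205, x_1 = 0.1638, y_1 = 0.4406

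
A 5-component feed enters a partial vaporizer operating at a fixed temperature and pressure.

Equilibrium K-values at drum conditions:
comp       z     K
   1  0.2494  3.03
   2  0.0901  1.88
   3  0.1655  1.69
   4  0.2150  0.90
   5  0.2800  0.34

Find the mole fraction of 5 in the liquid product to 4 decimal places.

Iterate (Newton) starting at β = 0.46:
  β = 0.4600: g = 0.11703, g' = -0.6094 → β = 0.6520
  β = 0.6520: g = -0.00037, g' = -0.6343 → β = 0.6514
Converged at β = 0.6514.
Compositions from xᵢ = zᵢ/(1+β(Kᵢ−1)), yᵢ = Kᵢxᵢ:
  1: x = 0.1074, y = 0.3254
  2: x = 0.0573, y = 0.1077
  3: x = 0.1142, y = 0.1930
  4: x = 0.2300, y = 0.2070
  5: x = 0.4912, y = 0.1670

x_5 = 0.4912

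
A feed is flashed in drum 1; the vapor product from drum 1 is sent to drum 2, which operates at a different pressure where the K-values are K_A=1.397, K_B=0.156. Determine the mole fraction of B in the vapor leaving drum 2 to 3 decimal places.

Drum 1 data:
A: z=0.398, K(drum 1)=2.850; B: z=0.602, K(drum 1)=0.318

Drum 1:
Rachford–Rice: g(ψ₁) = Σ zᵢ(Kᵢ−1)/(1+ψ₁(Kᵢ−1)) = 0.
Check two-phase: ΣzᵢKᵢ = 1.326 > 1 and Σzᵢ/Kᵢ = 2.033 > 1, so g(0) = 0.326 > 0 and g(1) = -1.033 < 0.
Newton iteration, ψ₁⁰ = 0.5:
  ψ₁ = 0.500: g = -0.2405, g' = -1.012 → ψ₁ = 0.262
  ψ₁ = 0.262: g = -0.0044, g' = -1.033 → ψ₁ = 0.258
Converged at ψ₁ = 0.258.
Drum-1 compositions:
  A: x = 0.269, y = 0.768
  B: x = 0.731, y = 0.232
Drum-2 feed = drum-1 vapor: z₂ = (0.7677, 0.2323).
Drum 2:
Material balance + equilibrium reduce to Σ zᵢ(Kᵢ−1)/(1+ψ₂(Kᵢ−1)) = 0.
Check two-phase: ΣzᵢKᵢ = 1.109 > 1 and Σzᵢ/Kᵢ = 2.039 > 1, so g(0) = 0.109 > 0 and g(1) = -1.039 < 0.
Binary case is linear: z₁(K₁−1)(1+ψ₂(K₂−1)) + z₂(K₂−1)(1+ψ₂(K₁−1)) = 0
⇒ ψ₂ = [z₁(K₁−1)+z₂(K₂−1)] / [−(K₁−1)(K₂−1)] = 0.1087/0.3351 = 0.324
  A: x = 0.680, y = 0.950
  B: x = 0.320, y = 0.050

y_B (drum 2) = 0.050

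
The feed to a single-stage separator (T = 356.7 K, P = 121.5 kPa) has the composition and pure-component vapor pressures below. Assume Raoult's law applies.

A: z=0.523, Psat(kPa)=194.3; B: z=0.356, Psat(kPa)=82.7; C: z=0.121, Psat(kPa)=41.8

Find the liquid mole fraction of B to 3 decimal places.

x_B = 0.417

Raoult's law: Kᵢ = Pᵢˢᵃᵗ/P = Pᵢˢᵃᵗ/121.5.
  K_A = 194.3/121.5 = 1.59918, K_B = 82.7/121.5 = 0.68066, K_C = 41.8/121.5 = 0.34403
Material balance + equilibrium reduce to Σ zᵢ(Kᵢ−1)/(1+ψ(Kᵢ−1)) = 0.
Check two-phase: ΣzᵢKᵢ = 1.120 > 1 and Σzᵢ/Kᵢ = 1.202 > 1, so g(0) = 0.120 > 0 and g(1) = -0.202 < 0.
Newton iteration, ψ⁰ = 0.5:
  ψ = 0.500: g = -0.0123, g' = -0.278 → ψ = 0.456
  ψ = 0.456: g = -0.0001, g' = -0.272 → ψ = 0.455
Converged at ψ = 0.455.
Compositions from xᵢ = zᵢ/(1+ψ(Kᵢ−1)), yᵢ = Kᵢxᵢ:
  A: x = 0.411, y = 0.657
  B: x = 0.417, y = 0.284
  C: x = 0.173, y = 0.059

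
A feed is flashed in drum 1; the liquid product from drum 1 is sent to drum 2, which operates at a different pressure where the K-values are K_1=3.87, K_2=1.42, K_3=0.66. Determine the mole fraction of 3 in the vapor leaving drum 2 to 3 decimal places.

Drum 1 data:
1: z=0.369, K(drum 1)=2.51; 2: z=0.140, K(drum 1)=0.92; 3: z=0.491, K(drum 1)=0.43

y_3 (drum 2) = 0.534

Drum 1:
Material balance + equilibrium reduce to Σ zᵢ(Kᵢ−1)/(1+ψ₁(Kᵢ−1)) = 0.
Feasibility: ΣzᵢKᵢ = 1.266, Σzᵢ/Kᵢ = 1.441 — both > 1, two phases present.
Newton–Raphson from ψ₁ = 0.59:
  ψ₁ = 0.590: g = -0.1388, g' = -0.598 → ψ₁ = 0.358
  ψ₁ = 0.358: g = -0.0016, g' = -0.607 → ψ₁ = 0.356
Converged at ψ₁ = 0.356.
Drum-1 compositions:
  1: x = 0.240, y = 0.603
  2: x = 0.144, y = 0.133
  3: x = 0.616, y = 0.265
Drum-2 feed = drum-1 liquid: z₂ = (0.2401, 0.1441, 0.6158).
Drum 2:
Rachford–Rice: g(ψ₂) = Σ zᵢ(Kᵢ−1)/(1+ψ₂(Kᵢ−1)) = 0.
Check two-phase: ΣzᵢKᵢ = 1.540 > 1 and Σzᵢ/Kᵢ = 1.097 > 1, so g(0) = 0.540 > 0 and g(1) = -0.097 < 0.
Newton iteration, ψ₂⁰ = 0.5:
  ψ₂ = 0.500: g = 0.0807, g' = -0.454 → ψ₂ = 0.678
  ψ₂ = 0.678: g = 0.0090, g' = -0.364 → ψ₂ = 0.703
Converged at ψ₂ = 0.703.
  1: x = 0.080, y = 0.308
  2: x = 0.111, y = 0.158
  3: x = 0.809, y = 0.534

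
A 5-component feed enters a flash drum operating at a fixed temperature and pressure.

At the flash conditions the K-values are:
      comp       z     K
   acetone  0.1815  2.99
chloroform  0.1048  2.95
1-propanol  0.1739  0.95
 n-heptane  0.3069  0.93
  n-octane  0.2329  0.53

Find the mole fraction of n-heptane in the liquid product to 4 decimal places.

x_n-heptane = 0.3261

Material balance + equilibrium reduce to Σ zᵢ(Kᵢ−1)/(1+ψ(Kᵢ−1)) = 0.
g(0) = ΣzᵢKᵢ − 1 = 0.4259 and g(1) = 1 − Σzᵢ/Kᵢ = -0.0487, so a root lies in (0, 1).
Newton–Raphson from ψ = 0.36:
  ψ = 0.3600: g = 0.16785, g' = -0.4581 → ψ = 0.7264
  ψ = 0.7264: g = 0.03440, g' = -0.3092 → ψ = 0.8377
  ψ = 0.8377: g = 0.00060, g' = -0.3006 → ψ = 0.8396
Converged at ψ = 0.8396.
Compositions from xᵢ = zᵢ/(1+ψ(Kᵢ−1)), yᵢ = Kᵢxᵢ:
  acetone: x = 0.0680, y = 0.2032
  chloroform: x = 0.0397, y = 0.1172
  1-propanol: x = 0.1815, y = 0.1724
  n-heptane: x = 0.3261, y = 0.3032
  n-octane: x = 0.3847, y = 0.2039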